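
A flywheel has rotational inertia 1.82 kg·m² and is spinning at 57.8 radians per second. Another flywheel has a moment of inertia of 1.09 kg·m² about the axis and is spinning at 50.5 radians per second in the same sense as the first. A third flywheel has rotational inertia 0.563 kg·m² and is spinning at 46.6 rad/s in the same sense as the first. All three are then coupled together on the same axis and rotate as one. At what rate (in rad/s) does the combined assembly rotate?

|ω_f| ≈ 53.7 rad/s

The coupling torques are internal; angular momentum about the shared axis is conserved.
Taking A's sense as positive: L = (1.820)(57.8) + (1.090)(50.5) + (0.5630)(46.6) = 186.5 kg·m²·rad/s.
Combined I = 1.820 + 1.090 + 0.5630 = 3.473 kg·m².
ω_f = L / I = 186.5 / 3.473 = 53.69 rad/s.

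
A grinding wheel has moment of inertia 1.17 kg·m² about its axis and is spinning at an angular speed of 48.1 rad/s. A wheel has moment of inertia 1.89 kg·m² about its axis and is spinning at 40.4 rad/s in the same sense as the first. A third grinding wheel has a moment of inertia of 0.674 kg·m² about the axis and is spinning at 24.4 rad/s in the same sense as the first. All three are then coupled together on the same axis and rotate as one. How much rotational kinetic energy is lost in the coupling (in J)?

ΔKE lost ≈ 121 J

The coupling torques are internal; angular momentum about the shared axis is conserved.
Taking A's sense as positive: L = (1.170)(48.1) + (1.890)(40.4) + (0.6740)(24.4) = 149.1 kg·m²·rad/s.
Combined I = 1.170 + 1.890 + 0.6740 = 3.734 kg·m².
ω_f = L / I = 149.1 / 3.734 = 39.92 rad/s.
KE_i = ½ΣIω² = 3096 J; KE_f = ½(3.734)(39.92)² = 2976 J.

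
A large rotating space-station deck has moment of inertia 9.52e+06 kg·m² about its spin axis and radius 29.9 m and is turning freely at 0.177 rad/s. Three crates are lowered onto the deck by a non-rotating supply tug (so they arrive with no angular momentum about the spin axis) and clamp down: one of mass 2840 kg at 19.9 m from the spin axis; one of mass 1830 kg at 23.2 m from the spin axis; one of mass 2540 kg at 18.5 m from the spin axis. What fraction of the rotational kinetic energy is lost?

No external torque acts about the spin axis; L_before = L_after.
Added inertia Σmr² = (2840)(19.9)² + (1830)(23.2)² + (2540)(18.5)² = 2.979e+06 kg·m²; I_f = 9.520e+06 + 2.979e+06 = 1.250e+07 kg·m².
ω_f = I_p ω_i / I_f = (9.520e+06)(0.177) / 1.250e+07 = 0.1348 rad/s.
KE_i = ½(9.520e+06)(0.1770 rad/s)² = 1.491e+05 J; KE_f = ½(1.250e+07)(0.1348)² = 1.136e+05 J.
Fraction lost = 0.2383.

fraction ≈ 0.238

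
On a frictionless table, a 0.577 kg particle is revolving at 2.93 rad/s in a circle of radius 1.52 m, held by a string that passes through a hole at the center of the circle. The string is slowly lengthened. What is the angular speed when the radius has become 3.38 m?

ω₂ ≈ 0.593 rad/s

No torque about the axis ⇒ m r₁² ω₁ = m r₂² ω₂.
ω₂ = ω₁ (r₁/r₂)² = (2.93)(1.52/3.38)² = 0.5925 rad/s.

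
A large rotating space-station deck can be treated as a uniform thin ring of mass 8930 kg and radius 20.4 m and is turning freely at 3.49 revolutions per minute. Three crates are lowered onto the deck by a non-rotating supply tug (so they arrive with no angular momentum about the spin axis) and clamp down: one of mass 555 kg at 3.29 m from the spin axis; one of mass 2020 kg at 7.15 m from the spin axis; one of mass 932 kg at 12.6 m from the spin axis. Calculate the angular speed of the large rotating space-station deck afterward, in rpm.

No external torque acts about the spin axis; L_before = L_after.
I_p = (8930)(20.4)² = 3.716e+06 kg·m².
Added inertia Σmr² = (555)(3.29)² + (2020)(7.15)² + (932)(12.6)² = 2.572e+05 kg·m²; I_f = 3.716e+06 + 2.572e+05 = 3.974e+06 kg·m².
ω_f = I_p ω_i / I_f = (3.716e+06)(3.49) / 3.974e+06 = 3.264 rpm.

ω_f ≈ 3.26 rpm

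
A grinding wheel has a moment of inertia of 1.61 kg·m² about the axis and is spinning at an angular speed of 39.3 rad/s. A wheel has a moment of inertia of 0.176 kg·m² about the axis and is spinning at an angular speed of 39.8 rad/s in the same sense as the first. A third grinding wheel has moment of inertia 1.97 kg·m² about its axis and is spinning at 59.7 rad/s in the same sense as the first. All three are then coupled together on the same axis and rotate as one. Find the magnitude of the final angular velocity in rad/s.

|ω_f| ≈ 50.0 rad/s

The coupling torques are internal; angular momentum about the shared axis is conserved.
Taking A's sense as positive: L = (1.610)(39.3) + (0.1760)(39.8) + (1.970)(59.7) = 187.9 kg·m²·rad/s.
Combined I = 1.610 + 0.1760 + 1.970 = 3.756 kg·m².
ω_f = L / I = 187.9 / 3.756 = 50.02 rad/s.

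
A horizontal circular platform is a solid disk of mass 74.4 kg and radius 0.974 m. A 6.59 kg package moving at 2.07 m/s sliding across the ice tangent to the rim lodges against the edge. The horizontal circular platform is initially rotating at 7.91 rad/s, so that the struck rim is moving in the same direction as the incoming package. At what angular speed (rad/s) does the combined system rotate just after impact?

About the central axle the impulsive forces during the collision are internal, so angular momentum about that axis is conserved.
I_p = ½(74.4)(0.974)² = 35.29 kg·m². Taking the sense of the package's angular momentum as positive, L_{package} = m v R = (6.59)(2.07)(0.974) = 13.29 kg·m²/s.
L_i = +I_p ω_p + m v R = +(35.29)(7.91) + 13.29 = 292.4 kg·m²/s.
After sticking, I_f = I_p + m R² = 35.29 + (6.59)(0.974)² = 41.54 kg·m².
ω_f = L_i / I_f = 292.4 / 41.54 = 7.039 rad/s.

|ω_f| ≈ 7.04 rad/s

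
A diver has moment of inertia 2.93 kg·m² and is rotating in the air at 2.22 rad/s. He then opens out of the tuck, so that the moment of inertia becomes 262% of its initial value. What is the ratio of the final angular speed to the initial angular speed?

Angular momentum about the spin axis is conserved since the torque about it is zero.
I₂ = 2.62 × 2.93 = 7.677 kg·m².
ω₂/ω₁ = I₁/I₂ = 2.930 / 7.677 = 0.3817.

ω₂/ω₁ ≈ 0.382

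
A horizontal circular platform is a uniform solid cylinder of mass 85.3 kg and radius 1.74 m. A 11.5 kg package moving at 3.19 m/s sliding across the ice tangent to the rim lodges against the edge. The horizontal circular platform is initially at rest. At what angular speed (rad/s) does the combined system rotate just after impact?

|ω_f| ≈ 0.389 rad/s

About the central axle the impulsive forces during the collision are internal, so angular momentum about that axis is conserved.
I_p = ½(85.3)(1.74)² = 129.1 kg·m². Taking the sense of the package's angular momentum as positive, L_{package} = m v R = (11.5)(3.19)(1.74) = 63.83 kg·m²/s.
L_i = 0 + 63.83 = 63.83 kg·m²/s.
After sticking, I_f = I_p + m R² = 129.1 + (11.5)(1.74)² = 163.9 kg·m².
ω_f = L_i / I_f = 63.83 / 163.9 = 0.3894 rad/s.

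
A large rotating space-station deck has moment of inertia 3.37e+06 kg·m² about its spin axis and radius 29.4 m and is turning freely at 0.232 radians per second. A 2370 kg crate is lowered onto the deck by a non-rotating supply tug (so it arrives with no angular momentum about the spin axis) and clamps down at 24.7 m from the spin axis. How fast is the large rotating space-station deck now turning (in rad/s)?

ω_f ≈ 0.162 rad/s

No external torque acts about the spin axis; L_before = L_after.
Added inertia Σmr² = (2370)(24.7)² = 1.446e+06 kg·m²; I_f = 3.370e+06 + 1.446e+06 = 4.816e+06 kg·m².
ω_f = I_p ω_i / I_f = (3.370e+06)(0.232) / 4.816e+06 = 0.1623 rad/s.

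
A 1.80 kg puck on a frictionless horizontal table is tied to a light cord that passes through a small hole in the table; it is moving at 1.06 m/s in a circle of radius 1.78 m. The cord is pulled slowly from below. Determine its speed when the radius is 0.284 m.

v₂ ≈ 6.64 m/s

The only horizontal force on the mass is along the cord (radial), so it exerts no torque about the hole and angular momentum m v r is conserved.
v₂ = v₁ r₁ / r₂ = (1.06)(1.78) / (0.284) = 6.644 m/s.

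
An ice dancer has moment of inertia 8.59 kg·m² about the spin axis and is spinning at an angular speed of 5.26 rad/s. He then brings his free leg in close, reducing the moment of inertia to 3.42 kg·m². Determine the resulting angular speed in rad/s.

ω₂ ≈ 13.2 rad/s

With no external torque about the axis, L is conserved: I₁ω₁ = I₂ω₂.
ω₂ = I₁ω₁ / I₂ = (8.590)(5.26 rad/s) / (3.420) = 13.21 rad/s.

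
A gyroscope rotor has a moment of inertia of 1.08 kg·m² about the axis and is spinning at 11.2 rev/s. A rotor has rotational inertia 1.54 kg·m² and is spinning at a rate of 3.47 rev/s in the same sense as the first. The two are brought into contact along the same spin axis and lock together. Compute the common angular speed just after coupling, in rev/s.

|ω_f| ≈ 6.66 rev/s

No external torque acts about the common axis, so total angular momentum is conserved.
Taking A's sense as positive: L = (1.080)(11.2) + (1.540)(3.47) = 17.44 kg·m²·rev/s.
Combined I = 1.080 + 1.540 = 2.620 kg·m².
ω_f = L / I = 17.44 / 2.620 = 6.656 rev/s.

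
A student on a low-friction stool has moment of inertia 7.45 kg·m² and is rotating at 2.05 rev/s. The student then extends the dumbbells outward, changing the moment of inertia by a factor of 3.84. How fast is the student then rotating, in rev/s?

ω₂ ≈ 0.534 rev/s

With no external torque about the axis, L is conserved: I₁ω₁ = I₂ω₂.
I₂ = 3.84 × 7.45 = 28.61 kg·m².
ω₂ = I₁ω₁ / I₂ = (7.450)(2.05 rev/s) / (28.61) = 0.5339 rev/s.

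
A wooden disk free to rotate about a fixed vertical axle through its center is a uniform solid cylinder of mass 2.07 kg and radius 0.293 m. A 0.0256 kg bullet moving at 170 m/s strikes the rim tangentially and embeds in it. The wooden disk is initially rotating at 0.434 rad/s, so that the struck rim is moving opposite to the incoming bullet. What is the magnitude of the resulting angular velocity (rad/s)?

About the axle the impulsive forces during the collision are internal, so angular momentum about that axis is conserved.
I_p = ½(2.07)(0.293)² = 0.08885 kg·m². Taking the sense of the bullet's angular momentum as positive, L_{bullet} = m v R = (0.0256)(170)(0.293) = 1.275 kg·m²/s.
L_i = −I_p ω_p + m v R = −(0.08885)(0.434) + 1.275 = 1.237 kg·m²/s.
After sticking, I_f = I_p + m R² = 0.08885 + (0.0256)(0.293)² = 0.09105 kg·m².
ω_f = L_i / I_f = 1.237 / 0.09105 = 13.58 rad/s.

|ω_f| ≈ 13.6 rad/s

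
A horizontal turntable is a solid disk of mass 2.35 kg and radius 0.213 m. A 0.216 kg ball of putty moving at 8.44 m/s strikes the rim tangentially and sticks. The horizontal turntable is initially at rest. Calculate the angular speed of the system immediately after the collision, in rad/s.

|ω_f| ≈ 6.15 rad/s

About the axle the impulsive forces during the collision are internal, so angular momentum about that axis is conserved.
I_p = ½(2.35)(0.213)² = 0.05331 kg·m². Taking the sense of the ball of putty's angular momentum as positive, L_{ball} = m v R = (0.216)(8.44)(0.213) = 0.3883 kg·m²/s.
L_i = 0 + 0.3883 = 0.3883 kg·m²/s.
After sticking, I_f = I_p + m R² = 0.05331 + (0.216)(0.213)² = 0.06311 kg·m².
ω_f = L_i / I_f = 0.3883 / 0.06311 = 6.153 rad/s.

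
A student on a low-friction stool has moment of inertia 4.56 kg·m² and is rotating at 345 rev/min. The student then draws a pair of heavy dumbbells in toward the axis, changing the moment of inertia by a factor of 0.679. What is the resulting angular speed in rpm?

ω₂ ≈ 508 rpm

With no external torque about the axis, L is conserved: I₁ω₁ = I₂ω₂.
I₂ = 0.679 × 4.56 = 3.096 kg·m².
ω₂ = I₁ω₁ / I₂ = (4.560)(345 rpm) / (3.096) = 508.1 rpm.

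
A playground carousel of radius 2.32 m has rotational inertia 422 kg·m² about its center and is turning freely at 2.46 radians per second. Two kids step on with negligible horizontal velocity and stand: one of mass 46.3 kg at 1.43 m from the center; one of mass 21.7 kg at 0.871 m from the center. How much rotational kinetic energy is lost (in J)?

energy lost ≈ 266 J

No external torque acts about the center; L_before = L_after.
Added inertia Σmr² = (46.3)(1.43)² + (21.7)(0.871)² = 111.1 kg·m²; I_f = 422.0 + 111.1 = 533.1 kg·m².
ω_f = I_p ω_i / I_f = (422.0)(2.46) / 533.1 = 1.947 rad/s.
KE_i = ½(422.0)(2.460 rad/s)² = 1277 J; KE_f = ½(533.1)(1.947)² = 1011 J.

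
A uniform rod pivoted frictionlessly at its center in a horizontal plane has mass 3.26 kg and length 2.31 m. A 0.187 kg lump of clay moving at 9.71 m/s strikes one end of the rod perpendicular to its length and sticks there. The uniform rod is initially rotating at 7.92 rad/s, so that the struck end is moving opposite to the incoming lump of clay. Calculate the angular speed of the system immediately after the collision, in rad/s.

|ω_f| ≈ 5.52 rad/s

The axle reaction passes through the pivot and exerts no torque about it; angular momentum about the pivot is conserved through the impact.
I_p = (1/12)(3.26)(2.31)² = 1.450 kg·m². Taking the sense of the lump of clay's angular momentum as positive, L_{lump} = m v R = (0.187)(9.71)(2.31/2) = 2.097 kg·m²/s.
L_i = −I_p ω_p + m v R = −(1.450)(7.92) + 2.097 = -9.384 kg·m²/s.
After sticking, I_f = I_p + m R² = 1.450 + (0.187)(2.31/2)² = 1.699 kg·m².
ω_f = L_i / I_f = -9.384 / 1.699 = -5.523 rad/s.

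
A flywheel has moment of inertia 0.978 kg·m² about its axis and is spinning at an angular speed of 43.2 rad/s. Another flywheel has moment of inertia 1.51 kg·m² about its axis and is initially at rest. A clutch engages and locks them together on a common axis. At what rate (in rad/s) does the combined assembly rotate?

No external torque acts about the common axis, so total angular momentum is conserved.
Taking A's sense as positive: L = (0.9780)(43.2) = 42.25 kg·m²·rad/s.
Combined I = 0.9780 + 1.510 = 2.488 kg·m².
ω_f = L / I = 42.25 / 2.488 = 16.98 rad/s.

|ω_f| ≈ 17.0 rad/s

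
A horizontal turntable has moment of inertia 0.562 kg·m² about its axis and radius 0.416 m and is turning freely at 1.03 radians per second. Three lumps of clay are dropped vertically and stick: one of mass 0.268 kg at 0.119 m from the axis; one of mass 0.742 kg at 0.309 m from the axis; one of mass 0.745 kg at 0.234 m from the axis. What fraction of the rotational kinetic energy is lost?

The added mass arrives with no angular momentum about the axis, and any external torque about the axis is negligible, so the system's angular momentum is conserved.
Added inertia Σmr² = (0.268)(0.119)² + (0.742)(0.309)² + (0.745)(0.234)² = 0.1154 kg·m²; I_f = 0.5620 + 0.1154 = 0.6774 kg·m².
ω_f = I_p ω_i / I_f = (0.5620)(1.03) / 0.6774 = 0.8545 rad/s.
KE_i = ½(0.5620)(1.030 rad/s)² = 0.2981 J; KE_f = ½(0.6774)(0.8545)² = 0.2473 J.
Fraction lost = 0.1704.

fraction ≈ 0.170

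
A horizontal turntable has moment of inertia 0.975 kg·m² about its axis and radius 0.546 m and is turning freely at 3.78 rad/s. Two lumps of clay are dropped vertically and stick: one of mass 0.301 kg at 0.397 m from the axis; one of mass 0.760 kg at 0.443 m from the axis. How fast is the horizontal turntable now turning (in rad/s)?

ω_f ≈ 3.15 rad/s

The added mass arrives with no angular momentum about the axis, and any external torque about the axis is negligible, so the system's angular momentum is conserved.
Added inertia Σmr² = (0.301)(0.397)² + (0.760)(0.443)² = 0.1966 kg·m²; I_f = 0.9750 + 0.1966 = 1.172 kg·m².
ω_f = I_p ω_i / I_f = (0.9750)(3.78) / 1.172 = 3.146 rad/s.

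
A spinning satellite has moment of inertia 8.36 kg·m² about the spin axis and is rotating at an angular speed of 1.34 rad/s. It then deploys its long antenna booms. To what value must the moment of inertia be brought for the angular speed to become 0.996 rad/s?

With no external torque about the axis, L is conserved: I₁ω₁ = I₂ω₂.
I₂ = I₁ω₁ / ω₂ = (8.36)(1.34) / (0.996) = 11.25 kg·m².

I₂ ≈ 11.2 kg·m²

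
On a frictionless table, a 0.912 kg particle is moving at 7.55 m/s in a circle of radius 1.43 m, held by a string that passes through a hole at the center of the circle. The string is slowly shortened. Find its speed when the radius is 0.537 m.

v₂ ≈ 20.1 m/s

The only horizontal force on the mass is along the cord (radial), so it exerts no torque about the hole and angular momentum m v r is conserved.
v₂ = v₁ r₁ / r₂ = (7.55)(1.43) / (0.537) = 20.11 m/s.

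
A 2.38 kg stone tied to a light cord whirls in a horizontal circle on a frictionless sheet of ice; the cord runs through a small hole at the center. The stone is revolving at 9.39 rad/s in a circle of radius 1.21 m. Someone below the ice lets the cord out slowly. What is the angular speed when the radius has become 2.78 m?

No torque about the axis ⇒ m r₁² ω₁ = m r₂² ω₂.
ω₂ = ω₁ (r₁/r₂)² = (9.39)(1.21/2.78)² = 1.779 rad/s.

ω₂ ≈ 1.78 rad/s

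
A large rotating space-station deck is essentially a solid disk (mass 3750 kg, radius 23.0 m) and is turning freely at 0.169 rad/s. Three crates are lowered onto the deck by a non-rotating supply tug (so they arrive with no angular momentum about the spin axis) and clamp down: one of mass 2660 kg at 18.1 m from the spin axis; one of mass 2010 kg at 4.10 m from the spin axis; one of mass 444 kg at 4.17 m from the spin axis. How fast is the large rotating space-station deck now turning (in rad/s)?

No external torque acts about the spin axis; L_before = L_after.
I_p = ½(3750)(23.0)² = 9.919e+05 kg·m².
Added inertia Σmr² = (2660)(18.1)² + (2010)(4.10)² + (444)(4.17)² = 9.130e+05 kg·m²; I_f = 9.919e+05 + 9.130e+05 = 1.905e+06 kg·m².
ω_f = I_p ω_i / I_f = (9.919e+05)(0.169) / 1.905e+06 = 0.08800 rad/s.

ω_f ≈ 0.0880 rad/s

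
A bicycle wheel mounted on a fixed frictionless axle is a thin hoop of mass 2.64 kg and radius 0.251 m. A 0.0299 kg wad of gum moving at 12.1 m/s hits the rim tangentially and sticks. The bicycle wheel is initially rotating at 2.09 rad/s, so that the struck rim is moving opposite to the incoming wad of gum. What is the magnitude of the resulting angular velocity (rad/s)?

About the axle the impulsive forces during the collision are internal, so angular momentum about that axis is conserved.
I_p = (2.64)(0.251)² = 0.1663 kg·m². Taking the sense of the wad of gum's angular momentum as positive, L_{wad} = m v R = (0.0299)(12.1)(0.251) = 0.09081 kg·m²/s.
L_i = −I_p ω_p + m v R = −(0.1663)(2.09) + 0.09081 = -0.2568 kg·m²/s.
After sticking, I_f = I_p + m R² = 0.1663 + (0.0299)(0.251)² = 0.1682 kg·m².
ω_f = L_i / I_f = -0.2568 / 0.1682 = -1.527 rad/s.

|ω_f| ≈ 1.53 rad/s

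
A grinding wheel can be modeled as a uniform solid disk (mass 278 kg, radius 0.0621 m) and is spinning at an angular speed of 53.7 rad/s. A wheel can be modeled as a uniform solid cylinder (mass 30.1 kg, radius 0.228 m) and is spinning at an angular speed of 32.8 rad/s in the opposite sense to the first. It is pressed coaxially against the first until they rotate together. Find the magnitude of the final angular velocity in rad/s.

|ω_f| ≈ 2.37 rad/s

No external torque acts about the common axis, so total angular momentum is conserved.
Moments of inertia: I_A = ½(278)(0.0621)² = 0.5360 kg·m²; I_B = ½(30.1)(0.228)² = 0.7824 kg·m².
Taking A's sense as positive: L = (0.5360)(53.7) − (0.7824)(32.8) = 3.124 kg·m²·rad/s.
Combined I = 0.5360 + 0.7824 = 1.318 kg·m².
ω_f = L / I = 3.124 / 1.318 = 2.370 rad/s.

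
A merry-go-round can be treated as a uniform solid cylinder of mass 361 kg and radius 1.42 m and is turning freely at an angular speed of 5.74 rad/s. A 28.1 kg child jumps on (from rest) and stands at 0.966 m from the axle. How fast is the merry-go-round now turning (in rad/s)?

No external torque acts about the axle; L_before = L_after.
I_p = ½(361)(1.42)² = 364.0 kg·m².
Added inertia Σmr² = (28.1)(0.966)² = 26.22 kg·m²; I_f = 364.0 + 26.22 = 390.2 kg·m².
ω_f = I_p ω_i / I_f = (364.0)(5.74) / 390.2 = 5.354 rad/s.

ω_f ≈ 5.35 rad/s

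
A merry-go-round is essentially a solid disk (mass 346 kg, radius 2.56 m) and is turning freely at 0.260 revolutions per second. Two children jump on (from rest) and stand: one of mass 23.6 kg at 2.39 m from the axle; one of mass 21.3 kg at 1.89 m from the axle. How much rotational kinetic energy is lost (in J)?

The added mass arrives with no angular momentum about the axle, and any external torque about the axle is negligible, so the system's angular momentum is conserved.
I_p = ½(346)(2.56)² = 1134 kg·m².
Added inertia Σmr² = (23.6)(2.39)² + (21.3)(1.89)² = 210.9 kg·m²; I_f = 1134 + 210.9 = 1345 kg·m².
ω_f = I_p ω_i / I_f = (1134)(0.260) / 1345 = 0.2192 rev/s.
KE_i = ½(1134)(1.634 rad/s)² = 1513 J; KE_f = ½(1345)(1.377)² = 1276 J.

energy lost ≈ 237 J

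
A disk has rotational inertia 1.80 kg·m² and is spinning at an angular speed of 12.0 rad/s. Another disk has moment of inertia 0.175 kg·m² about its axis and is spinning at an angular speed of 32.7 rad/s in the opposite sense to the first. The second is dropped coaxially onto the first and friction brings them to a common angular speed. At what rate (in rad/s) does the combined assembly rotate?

|ω_f| ≈ 8.04 rad/s

The coupling torques are internal; angular momentum about the shared axis is conserved.
Taking A's sense as positive: L = (1.800)(12.0) − (0.1750)(32.7) = 15.88 kg·m²·rad/s.
Combined I = 1.800 + 0.1750 = 1.975 kg·m².
ω_f = L / I = 15.88 / 1.975 = 8.039 rad/s.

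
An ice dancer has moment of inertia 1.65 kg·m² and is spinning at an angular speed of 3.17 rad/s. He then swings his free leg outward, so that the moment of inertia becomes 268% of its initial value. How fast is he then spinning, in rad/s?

No external torque acts about the spin axis, so angular momentum is conserved.
I₂ = 2.68 × 1.65 = 4.422 kg·m².
ω₂ = I₁ω₁ / I₂ = (1.650)(3.17 rad/s) / (4.422) = 1.183 rad/s.

ω₂ ≈ 1.18 rad/s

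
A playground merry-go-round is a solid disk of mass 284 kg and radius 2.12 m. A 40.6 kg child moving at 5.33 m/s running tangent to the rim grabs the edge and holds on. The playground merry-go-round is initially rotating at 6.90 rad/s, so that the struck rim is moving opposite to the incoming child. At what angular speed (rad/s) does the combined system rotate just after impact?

About the axle the impulsive forces during the collision are internal, so angular momentum about that axis is conserved.
I_p = ½(284)(2.12)² = 638.2 kg·m². Taking the sense of the child's angular momentum as positive, L_{child} = m v R = (40.6)(5.33)(2.12) = 458.8 kg·m²/s.
L_i = −I_p ω_p + m v R = −(638.2)(6.90) + 458.8 = -3945 kg·m²/s.
After sticking, I_f = I_p + m R² = 638.2 + (40.6)(2.12)² = 820.7 kg·m².
ω_f = L_i / I_f = -3945 / 820.7 = -4.807 rad/s.

|ω_f| ≈ 4.81 rad/s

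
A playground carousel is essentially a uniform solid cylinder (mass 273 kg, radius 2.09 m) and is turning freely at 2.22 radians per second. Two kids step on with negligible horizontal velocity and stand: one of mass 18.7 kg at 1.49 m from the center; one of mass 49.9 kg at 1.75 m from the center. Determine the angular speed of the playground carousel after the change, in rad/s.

ω_f ≈ 1.67 rad/s

No external torque acts about the center; L_before = L_after.
I_p = ½(273)(2.09)² = 596.2 kg·m².
Added inertia Σmr² = (18.7)(1.49)² + (49.9)(1.75)² = 194.3 kg·m²; I_f = 596.2 + 194.3 = 790.6 kg·m².
ω_f = I_p ω_i / I_f = (596.2)(2.22) / 790.6 = 1.674 rad/s.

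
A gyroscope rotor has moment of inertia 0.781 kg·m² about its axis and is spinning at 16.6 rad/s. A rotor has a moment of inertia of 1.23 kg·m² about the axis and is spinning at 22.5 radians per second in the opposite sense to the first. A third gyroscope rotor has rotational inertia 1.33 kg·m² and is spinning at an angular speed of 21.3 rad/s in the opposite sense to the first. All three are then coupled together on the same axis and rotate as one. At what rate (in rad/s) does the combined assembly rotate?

The coupling torques are internal; angular momentum about the shared axis is conserved.
Taking A's sense as positive: L = (0.7810)(16.6) − (1.230)(22.5) − (1.330)(21.3) = -43.04 kg·m²·rad/s.
Combined I = 0.7810 + 1.230 + 1.330 = 3.341 kg·m².
ω_f = L / I = -43.04 / 3.341 = -12.88 rad/s.

|ω_f| ≈ 12.9 rad/s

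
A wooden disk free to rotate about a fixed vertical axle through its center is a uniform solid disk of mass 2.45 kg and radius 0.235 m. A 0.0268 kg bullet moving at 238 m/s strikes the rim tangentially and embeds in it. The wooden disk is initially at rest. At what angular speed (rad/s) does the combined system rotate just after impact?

The axle reaction passes through the axle and exerts no torque about it; angular momentum about the axle is conserved through the impact.
I_p = ½(2.45)(0.235)² = 0.06765 kg·m². Taking the sense of the bullet's angular momentum as positive, L_{bullet} = m v R = (0.0268)(238)(0.235) = 1.499 kg·m²/s.
L_i = 0 + 1.499 = 1.499 kg·m²/s.
After sticking, I_f = I_p + m R² = 0.06765 + (0.0268)(0.235)² = 0.06913 kg·m².
ω_f = L_i / I_f = 1.499 / 0.06913 = 21.68 rad/s.

|ω_f| ≈ 21.7 rad/s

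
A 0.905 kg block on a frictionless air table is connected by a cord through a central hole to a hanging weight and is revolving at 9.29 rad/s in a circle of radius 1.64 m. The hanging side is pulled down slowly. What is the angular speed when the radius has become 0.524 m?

The constraining force is radial, so m r² ω about the center is conserved.
ω₂ = ω₁ (r₁/r₂)² = (9.29)(1.64/0.524)² = 91.00 rad/s.

ω₂ ≈ 91.0 rad/s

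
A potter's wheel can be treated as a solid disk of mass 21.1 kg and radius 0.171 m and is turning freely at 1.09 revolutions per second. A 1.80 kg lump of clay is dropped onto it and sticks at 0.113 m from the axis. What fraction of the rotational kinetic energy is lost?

The added mass arrives with no angular momentum about the axis, and any external torque about the axis is negligible, so the system's angular momentum is conserved.
I_p = ½(21.1)(0.171)² = 0.3085 kg·m².
Added inertia Σmr² = (1.80)(0.113)² = 0.02298 kg·m²; I_f = 0.3085 + 0.02298 = 0.3315 kg·m².
ω_f = I_p ω_i / I_f = (0.3085)(1.09) / 0.3315 = 1.014 rev/s.
KE_i = ½(0.3085)(6.849 rad/s)² = 7.235 J; KE_f = ½(0.3315)(6.374)² = 6.733 J.
Fraction lost = 0.06934.

fraction ≈ 0.0693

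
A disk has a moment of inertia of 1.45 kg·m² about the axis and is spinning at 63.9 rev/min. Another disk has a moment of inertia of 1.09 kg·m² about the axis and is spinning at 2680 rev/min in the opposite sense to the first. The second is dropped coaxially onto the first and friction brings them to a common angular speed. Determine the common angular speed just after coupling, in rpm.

The coupling torques are internal; angular momentum about the shared axis is conserved.
Taking A's sense as positive: L = (1.450)(63.9) − (1.090)(2680) = -2829 kg·m²·rpm.
Combined I = 1.450 + 1.090 = 2.540 kg·m².
ω_f = L / I = -2829 / 2.540 = -1114 rpm.

|ω_f| ≈ 1110 rpm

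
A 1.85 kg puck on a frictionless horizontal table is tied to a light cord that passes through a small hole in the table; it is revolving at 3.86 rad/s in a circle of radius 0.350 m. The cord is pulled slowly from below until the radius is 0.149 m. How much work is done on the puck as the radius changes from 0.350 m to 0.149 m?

The constraining force is radial, so m r² ω about the center is conserved.
ω₂ = ω₁ (r₁/r₂)² = (3.86)(0.350/0.149)² = 21.30 rad/s.
W = ΔKE = ½m(v₂² − v₁²) = 7.627 J.

W ≈ 7.63 J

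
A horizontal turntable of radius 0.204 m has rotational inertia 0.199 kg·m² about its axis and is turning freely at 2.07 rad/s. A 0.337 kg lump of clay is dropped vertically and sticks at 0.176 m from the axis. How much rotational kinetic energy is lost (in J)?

energy lost ≈ 0.0213 J

The added mass arrives with no angular momentum about the axis, and any external torque about the axis is negligible, so the system's angular momentum is conserved.
Added inertia Σmr² = (0.337)(0.176)² = 0.01044 kg·m²; I_f = 0.1990 + 0.01044 = 0.2094 kg·m².
ω_f = I_p ω_i / I_f = (0.1990)(2.07) / 0.2094 = 1.967 rad/s.
KE_i = ½(0.1990)(2.070 rad/s)² = 0.4263 J; KE_f = ½(0.2094)(1.967)² = 0.4051 J.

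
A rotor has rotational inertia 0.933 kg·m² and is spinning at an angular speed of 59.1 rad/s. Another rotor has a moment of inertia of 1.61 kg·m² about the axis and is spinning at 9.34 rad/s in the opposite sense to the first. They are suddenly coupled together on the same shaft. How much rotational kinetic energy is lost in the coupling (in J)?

ΔKE lost ≈ 1380 J

The coupling torques are internal; angular momentum about the shared axis is conserved.
Taking A's sense as positive: L = (0.9330)(59.1) − (1.610)(9.34) = 40.10 kg·m²·rad/s.
Combined I = 0.9330 + 1.610 = 2.543 kg·m².
ω_f = L / I = 40.10 / 2.543 = 15.77 rad/s.
KE_i = ½ΣIω² = 1700 J; KE_f = ½(2.543)(15.77)² = 316.2 J.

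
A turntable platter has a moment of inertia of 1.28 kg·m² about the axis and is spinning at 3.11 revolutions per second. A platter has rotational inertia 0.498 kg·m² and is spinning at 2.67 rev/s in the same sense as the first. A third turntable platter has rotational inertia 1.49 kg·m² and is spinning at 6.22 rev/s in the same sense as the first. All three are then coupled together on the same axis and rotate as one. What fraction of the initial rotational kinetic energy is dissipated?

fraction ≈ 0.116

The coupling torques are internal; angular momentum about the shared axis is conserved.
Taking A's sense as positive: L = (1.280)(3.11) + (0.4980)(2.67) + (1.490)(6.22) = 14.58 kg·m²·rev/s.
Combined I = 1.280 + 0.4980 + 1.490 = 3.268 kg·m².
ω_f = L / I = 14.58 / 3.268 = 4.461 rev/s.
KE_i = ½ΣIω² = 1452 J; KE_f = ½(3.268)(28.03)² = 1284 J.
Fraction dissipated = (KE_i − KE_f)/KE_i = 0.1161.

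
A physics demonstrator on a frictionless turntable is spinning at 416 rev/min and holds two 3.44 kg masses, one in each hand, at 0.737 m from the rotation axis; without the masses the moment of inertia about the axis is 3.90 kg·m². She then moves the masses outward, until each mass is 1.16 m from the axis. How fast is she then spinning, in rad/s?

ω₂ ≈ 25.3 rad/s

With no external torque about the axis, L is conserved: I₁ω₁ = I₂ω₂.
I₁ = 3.90 + 2(3.44)(0.737)² = 7.637 kg·m²; I₂ = 3.90 + 2(3.44)(1.16)² = 13.16 kg·m².
ω₂ = I₁ω₁ / I₂ = (7.637)(416 rpm) / (13.16) = 241.5 rpm = 25.29 rad/s.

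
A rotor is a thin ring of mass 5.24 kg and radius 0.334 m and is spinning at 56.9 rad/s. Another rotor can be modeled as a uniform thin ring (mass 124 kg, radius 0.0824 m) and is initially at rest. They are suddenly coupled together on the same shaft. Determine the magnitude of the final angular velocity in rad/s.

|ω_f| ≈ 23.3 rad/s

The coupling torques are internal; angular momentum about the shared axis is conserved.
Moments of inertia: I_A = (5.24)(0.334)² = 0.5846 kg·m²; I_B = (124)(0.0824)² = 0.8419 kg·m².
Taking A's sense as positive: L = (0.5846)(56.9) = 33.26 kg·m²·rad/s.
Combined I = 0.5846 + 0.8419 = 1.426 kg·m².
ω_f = L / I = 33.26 / 1.426 = 23.32 rad/s.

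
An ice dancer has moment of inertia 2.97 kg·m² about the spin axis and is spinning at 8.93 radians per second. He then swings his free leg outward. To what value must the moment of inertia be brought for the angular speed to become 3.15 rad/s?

I₂ ≈ 8.42 kg·m²

With no external torque about the axis, L is conserved: I₁ω₁ = I₂ω₂.
I₂ = I₁ω₁ / ω₂ = (2.97)(8.93) / (3.15) = 8.420 kg·m².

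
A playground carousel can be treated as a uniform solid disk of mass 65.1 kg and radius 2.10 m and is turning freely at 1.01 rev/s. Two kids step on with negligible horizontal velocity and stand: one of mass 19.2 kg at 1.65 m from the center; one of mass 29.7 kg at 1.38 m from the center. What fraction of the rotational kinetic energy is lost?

The added mass arrives with no angular momentum about the center, and any external torque about the center is negligible, so the system's angular momentum is conserved.
I_p = ½(65.1)(2.10)² = 143.5 kg·m².
Added inertia Σmr² = (19.2)(1.65)² + (29.7)(1.38)² = 108.8 kg·m²; I_f = 143.5 + 108.8 = 252.4 kg·m².
ω_f = I_p ω_i / I_f = (143.5)(1.01) / 252.4 = 0.5745 rev/s.
KE_i = ½(143.5)(6.346 rad/s)² = 2890 J; KE_f = ½(252.4)(3.609)² = 1644 J.
Fraction lost = 0.4312.

fraction ≈ 0.431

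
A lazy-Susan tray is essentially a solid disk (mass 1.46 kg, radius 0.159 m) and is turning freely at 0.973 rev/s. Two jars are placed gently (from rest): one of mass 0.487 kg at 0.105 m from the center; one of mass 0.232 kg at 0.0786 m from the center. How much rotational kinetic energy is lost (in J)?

The added mass arrives with no angular momentum about the center, and any external torque about the center is negligible, so the system's angular momentum is conserved.
I_p = ½(1.46)(0.159)² = 0.01846 kg·m².
Added inertia Σmr² = (0.487)(0.105)² + (0.232)(0.0786)² = 0.006802 kg·m²; I_f = 0.01846 + 0.006802 = 0.02526 kg·m².
ω_f = I_p ω_i / I_f = (0.01846)(0.973) / 0.02526 = 0.7109 rev/s.
KE_i = ½(0.01846)(6.114 rad/s)² = 0.3449 J; KE_f = ½(0.02526)(4.467)² = 0.2520 J.

energy lost ≈ 0.0929 J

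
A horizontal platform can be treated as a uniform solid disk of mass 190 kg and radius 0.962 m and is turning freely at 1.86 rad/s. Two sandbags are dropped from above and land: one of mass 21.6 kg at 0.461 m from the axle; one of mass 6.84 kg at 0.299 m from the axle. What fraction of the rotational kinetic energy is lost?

fraction ≈ 0.0559

The added mass arrives with no angular momentum about the axle, and any external torque about the axle is negligible, so the system's angular momentum is conserved.
I_p = ½(190)(0.962)² = 87.92 kg·m².
Added inertia Σmr² = (21.6)(0.461)² + (6.84)(0.299)² = 5.202 kg·m²; I_f = 87.92 + 5.202 = 93.12 kg·m².
ω_f = I_p ω_i / I_f = (87.92)(1.86) / 93.12 = 1.756 rad/s.
KE_i = ½(87.92)(1.860 rad/s)² = 152.1 J; KE_f = ½(93.12)(1.756)² = 143.6 J.
Fraction lost = 0.05586.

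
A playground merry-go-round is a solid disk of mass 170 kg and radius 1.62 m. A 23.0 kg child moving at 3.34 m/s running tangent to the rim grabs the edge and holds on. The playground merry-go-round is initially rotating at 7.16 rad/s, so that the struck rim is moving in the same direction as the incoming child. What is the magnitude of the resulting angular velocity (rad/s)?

|ω_f| ≈ 6.07 rad/s

The axle reaction passes through the axle and exerts no torque about it; angular momentum about the axle is conserved through the impact.
I_p = ½(170)(1.62)² = 223.1 kg·m². Taking the sense of the child's angular momentum as positive, L_{child} = m v R = (23.0)(3.34)(1.62) = 124.4 kg·m²/s.
L_i = +I_p ω_p + m v R = +(223.1)(7.16) + 124.4 = 1722 kg·m²/s.
After sticking, I_f = I_p + m R² = 223.1 + (23.0)(1.62)² = 283.4 kg·m².
ω_f = L_i / I_f = 1722 / 283.4 = 6.074 rad/s.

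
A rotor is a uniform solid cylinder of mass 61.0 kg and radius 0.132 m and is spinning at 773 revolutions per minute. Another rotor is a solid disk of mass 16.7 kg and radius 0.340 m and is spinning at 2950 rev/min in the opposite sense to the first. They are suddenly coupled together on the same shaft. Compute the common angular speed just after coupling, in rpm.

|ω_f| ≈ 1630 rpm

The coupling torques are internal; angular momentum about the shared axis is conserved.
Moments of inertia: I_A = ½(61.0)(0.132)² = 0.5314 kg·m²; I_B = ½(16.7)(0.340)² = 0.9653 kg·m².
Taking A's sense as positive: L = (0.5314)(773) − (0.9653)(2950) = -2437 kg·m²·rpm.
Combined I = 0.5314 + 0.9653 = 1.497 kg·m².
ω_f = L / I = -2437 / 1.497 = -1628 rpm.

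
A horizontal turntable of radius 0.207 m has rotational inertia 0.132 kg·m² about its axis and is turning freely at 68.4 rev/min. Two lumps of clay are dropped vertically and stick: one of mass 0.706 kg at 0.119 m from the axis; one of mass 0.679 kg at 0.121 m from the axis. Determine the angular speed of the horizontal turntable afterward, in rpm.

No external torque acts about the axis; L_before = L_after.
Added inertia Σmr² = (0.706)(0.119)² + (0.679)(0.121)² = 0.01994 kg·m²; I_f = 0.1320 + 0.01994 = 0.1519 kg·m².
ω_f = I_p ω_i / I_f = (0.1320)(68.4) / 0.1519 = 59.42 rpm.

ω_f ≈ 59.4 rpm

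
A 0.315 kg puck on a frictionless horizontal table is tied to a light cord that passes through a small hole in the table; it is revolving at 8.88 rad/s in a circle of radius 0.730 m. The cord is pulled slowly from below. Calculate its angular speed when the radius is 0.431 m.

ω₂ ≈ 25.5 rad/s

The constraining force is radial, so m r² ω about the center is conserved.
ω₂ = ω₁ (r₁/r₂)² = (8.88)(0.730/0.431)² = 25.47 rad/s.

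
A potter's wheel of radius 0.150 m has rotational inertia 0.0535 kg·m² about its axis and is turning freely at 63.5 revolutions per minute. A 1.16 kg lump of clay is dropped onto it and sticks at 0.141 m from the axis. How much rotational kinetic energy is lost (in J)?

energy lost ≈ 0.356 J

The added mass arrives with no angular momentum about the axis, and any external torque about the axis is negligible, so the system's angular momentum is conserved.
Added inertia Σmr² = (1.16)(0.141)² = 0.02306 kg·m²; I_f = 0.05350 + 0.02306 = 0.07656 kg·m².
ω_f = I_p ω_i / I_f = (0.05350)(63.5) / 0.07656 = 44.37 rpm.
KE_i = ½(0.05350)(6.650 rad/s)² = 1.183 J; KE_f = ½(0.07656)(4.647)² = 0.8266 J.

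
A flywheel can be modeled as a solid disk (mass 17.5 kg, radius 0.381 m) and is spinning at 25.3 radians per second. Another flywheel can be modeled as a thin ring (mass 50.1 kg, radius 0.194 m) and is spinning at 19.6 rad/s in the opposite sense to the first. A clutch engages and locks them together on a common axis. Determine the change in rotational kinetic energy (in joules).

No external torque acts about the common axis, so total angular momentum is conserved.
Moments of inertia: I_A = ½(17.5)(0.381)² = 1.270 kg·m²; I_B = (50.1)(0.194)² = 1.886 kg·m².
Taking A's sense as positive: L = (1.270)(25.3) − (1.886)(19.6) = -4.822 kg·m²·rad/s.
Combined I = 1.270 + 1.886 = 3.156 kg·m².
ω_f = L / I = -4.822 / 3.156 = -1.528 rad/s.
KE_i = ½ΣIω² = 768.7 J; KE_f = ½(3.156)(1.528)² = 3.684 J.

ΔKE ≈ -765 J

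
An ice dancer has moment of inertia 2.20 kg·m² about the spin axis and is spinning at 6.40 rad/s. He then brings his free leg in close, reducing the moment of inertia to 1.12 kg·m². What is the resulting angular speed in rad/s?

ω₂ ≈ 12.6 rad/s

No external torque acts about the spin axis, so angular momentum is conserved.
ω₂ = I₁ω₁ / I₂ = (2.200)(6.40 rad/s) / (1.120) = 12.57 rad/s.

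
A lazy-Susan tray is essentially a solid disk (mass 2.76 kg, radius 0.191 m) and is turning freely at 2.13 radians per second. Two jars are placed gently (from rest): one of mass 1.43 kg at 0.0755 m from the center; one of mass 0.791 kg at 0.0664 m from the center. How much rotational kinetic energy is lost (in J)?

energy lost ≈ 0.0214 J

No external torque acts about the center; L_before = L_after.
I_p = ½(2.76)(0.191)² = 0.05034 kg·m².
Added inertia Σmr² = (1.43)(0.0755)² + (0.791)(0.0664)² = 0.01164 kg·m²; I_f = 0.05034 + 0.01164 = 0.06198 kg·m².
ω_f = I_p ω_i / I_f = (0.05034)(2.13) / 0.06198 = 1.730 rad/s.
KE_i = ½(0.05034)(2.130 rad/s)² = 0.1142 J; KE_f = ½(0.06198)(1.730)² = 0.09276 J.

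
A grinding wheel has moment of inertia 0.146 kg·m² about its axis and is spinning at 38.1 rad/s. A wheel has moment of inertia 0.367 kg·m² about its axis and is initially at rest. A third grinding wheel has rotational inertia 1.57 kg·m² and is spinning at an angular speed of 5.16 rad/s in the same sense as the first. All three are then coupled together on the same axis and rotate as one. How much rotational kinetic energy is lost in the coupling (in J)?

ΔKE lost ≈ 82.1 J

The coupling torques are internal; angular momentum about the shared axis is conserved.
Taking A's sense as positive: L = (0.1460)(38.1) + (1.570)(5.16) = 13.66 kg·m²·rad/s.
Combined I = 0.1460 + 0.3670 + 1.570 = 2.083 kg·m².
ω_f = L / I = 13.66 / 2.083 = 6.560 rad/s.
KE_i = ½ΣIω² = 126.9 J; KE_f = ½(2.083)(6.560)² = 44.82 J.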